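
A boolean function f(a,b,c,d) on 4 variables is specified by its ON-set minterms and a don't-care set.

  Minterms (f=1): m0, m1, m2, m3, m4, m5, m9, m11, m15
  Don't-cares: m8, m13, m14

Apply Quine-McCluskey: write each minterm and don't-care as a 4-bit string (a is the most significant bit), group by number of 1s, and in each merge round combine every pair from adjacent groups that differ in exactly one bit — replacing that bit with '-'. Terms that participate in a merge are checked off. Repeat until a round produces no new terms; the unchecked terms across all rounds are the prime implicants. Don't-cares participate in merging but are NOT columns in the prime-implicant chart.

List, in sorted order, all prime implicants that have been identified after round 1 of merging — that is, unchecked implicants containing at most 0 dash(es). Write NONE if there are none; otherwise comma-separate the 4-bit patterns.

[col 0] 0000*, 0001*, 0010*, 0011*, 0100*, 0101*, 1000*, 1001*, 1011*, 1101*, 1110*, 1111*
[col 1] -000*, -001*, -011*, -101*, 0-00*, 0-01*, 00-0*, 00-1*, 000-*, 001-*, 010-*, 1-01*, 1-11*, 10-1*, 100-*, 11-1*, 111-
[col 2] --01, -0-1, -00-, 0-0-, 00--, 1--1
Prime implicants: --01, -0-1, -00-, 0-0-, 00--, 1--1, 111-

NONE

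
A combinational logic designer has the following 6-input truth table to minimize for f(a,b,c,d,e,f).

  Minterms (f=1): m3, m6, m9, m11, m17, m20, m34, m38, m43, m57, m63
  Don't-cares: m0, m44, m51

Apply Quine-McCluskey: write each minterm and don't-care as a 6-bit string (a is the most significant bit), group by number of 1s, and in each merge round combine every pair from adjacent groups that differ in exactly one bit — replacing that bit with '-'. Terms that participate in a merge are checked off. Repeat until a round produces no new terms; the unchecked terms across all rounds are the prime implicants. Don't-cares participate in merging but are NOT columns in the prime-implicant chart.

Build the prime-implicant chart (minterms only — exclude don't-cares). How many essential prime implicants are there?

Round 0: 000000 000011✓ 000110✓ 001001✓ 001011✓ 010001 010100 100010✓ 100110✓ 101011✓ 101100 110011 111001 111111
Round 1: -00110 -01011 00-011 0010-1 100-10
PIs = {-00110, -01011, 00-011, 000000, 0010-1, 010001, 010100, 100-10, 101100, 110011, 111001, 111111}
Coverage chart:
  m3: 00-011 ←essential
  m6: -00110 ←essential
  m9: 0010-1 ←essential
  m11: -01011,00-011,0010-1
  m17: 010001 ←essential
  m20: 010100 ←essential
  m34: 100-10 ←essential
  m38: -00110,100-10
  m43: -01011 ←essential
  m57: 111001 ←essential
  m63: 111111 ←essential
Essential: -00110, -01011, 00-011, 0010-1, 010001, 010100, 100-10, 111001, 111111

9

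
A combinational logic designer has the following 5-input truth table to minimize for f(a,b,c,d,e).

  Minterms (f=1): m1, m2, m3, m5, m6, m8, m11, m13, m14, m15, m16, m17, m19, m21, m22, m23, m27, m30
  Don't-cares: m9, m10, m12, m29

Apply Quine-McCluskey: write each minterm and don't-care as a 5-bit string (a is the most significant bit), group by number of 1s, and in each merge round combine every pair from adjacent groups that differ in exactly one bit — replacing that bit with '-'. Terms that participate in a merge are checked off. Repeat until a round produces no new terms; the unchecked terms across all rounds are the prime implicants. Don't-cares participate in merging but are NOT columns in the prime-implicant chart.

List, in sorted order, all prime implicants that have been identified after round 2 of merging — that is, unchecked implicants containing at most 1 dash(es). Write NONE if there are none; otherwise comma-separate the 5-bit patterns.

1000-, 1011-

[col 0] 00001*, 00010*, 00011*, 00101*, 00110*, 01000*, 01001*, 01010*, 01011*, 01100*, 01101*, 01110*, 01111*, 10000*, 10001*, 10011*, 10101*, 10110*, 10111*, 11011*, 11101*, 11110*
[col 1] -0001*, -0011*, -0101*, -0110*, -1011*, -1101*, -1110*, 0-001*, 0-010*, 0-011*, 0-101*, 0-110*, 00-01*, 00-10*, 000-1*, 0001-*, 01-00*, 01-01*, 01-10*, 01-11*, 010-0*, 010-1*, 0100-*, 0101-*, 011-0*, 011-1*, 0110-*, 0111-*, 1-011*, 1-101*, 1-110*, 10-01*, 10-11*, 100-1*, 1000-, 101-1*, 1011-
[col 2] --011, --101, --110, -0-01, -00-1, 0--01, 0--10, 0-0-1, 0-01-, 01--0*, 01--1*, 01-0-*, 01-1-*, 010--*, 011--*, 10--1
[col 3] 01---
Prime implicants: --011, --101, --110, -0-01, -00-1, 0--01, 0--10, 0-0-1, 0-01-, 01---, 10--1, 1000-, 1011-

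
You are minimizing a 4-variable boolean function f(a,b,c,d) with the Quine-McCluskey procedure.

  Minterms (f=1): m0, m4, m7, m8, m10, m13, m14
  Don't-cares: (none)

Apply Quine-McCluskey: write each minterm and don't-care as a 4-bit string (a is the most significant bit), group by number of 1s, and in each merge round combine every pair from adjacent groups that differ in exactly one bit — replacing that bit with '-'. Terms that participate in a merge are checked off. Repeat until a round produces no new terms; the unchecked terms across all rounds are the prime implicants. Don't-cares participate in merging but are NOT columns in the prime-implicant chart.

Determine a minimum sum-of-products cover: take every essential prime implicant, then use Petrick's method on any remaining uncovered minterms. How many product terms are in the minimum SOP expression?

[col 0] 0000*, 0100*, 0111, 1000*, 1010*, 1101, 1110*
[col 1] -000, 0-00, 1-10, 10-0
Prime implicants: -000, 0-00, 0111, 1-10, 10-0, 1101
PI chart (minterm → PIs covering it):
  0 | -000,0-00
  4 | 0-00  (sole → essential)
  7 | 0111  (sole → essential)
  8 | -000,10-0
  10 | 1-10,10-0
  13 | 1101  (sole → essential)
  14 | 1-10  (sole → essential)
Essential prime implicants: 0-00, 0111, 1-10, 1101
Petrick residual → -000
Minimum SOP uses 5 PIs: b'c'd' + a'c'd' + a'bcd + acd' + abc'd

5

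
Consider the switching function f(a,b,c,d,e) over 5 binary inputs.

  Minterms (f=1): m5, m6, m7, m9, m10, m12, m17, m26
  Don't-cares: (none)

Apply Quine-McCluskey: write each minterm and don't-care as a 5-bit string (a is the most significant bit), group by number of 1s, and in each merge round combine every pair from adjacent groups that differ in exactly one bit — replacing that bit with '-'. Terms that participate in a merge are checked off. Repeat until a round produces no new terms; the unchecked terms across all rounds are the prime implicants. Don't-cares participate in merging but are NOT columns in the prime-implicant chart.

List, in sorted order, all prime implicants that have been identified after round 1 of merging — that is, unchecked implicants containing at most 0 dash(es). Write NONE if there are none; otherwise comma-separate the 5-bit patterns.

Round 0: 00101✓ 00110✓ 00111✓ 01001 01010✓ 01100 10001 11010✓
Round 1: -1010 001-1 0011-
PIs = {-1010, 001-1, 0011-, 01001, 01100, 10001}

01001, 01100, 10001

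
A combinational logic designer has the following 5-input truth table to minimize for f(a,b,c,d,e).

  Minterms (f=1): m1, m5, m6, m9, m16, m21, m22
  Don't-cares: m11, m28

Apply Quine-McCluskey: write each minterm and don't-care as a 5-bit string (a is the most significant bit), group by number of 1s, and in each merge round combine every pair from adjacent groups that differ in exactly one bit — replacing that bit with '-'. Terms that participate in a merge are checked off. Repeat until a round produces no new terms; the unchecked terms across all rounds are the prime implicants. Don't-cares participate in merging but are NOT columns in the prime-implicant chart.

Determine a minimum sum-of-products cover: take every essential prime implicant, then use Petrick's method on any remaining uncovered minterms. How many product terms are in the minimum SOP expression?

size-2^0 implicants → 00001(✓)  00101(✓)  00110(✓)  01001(✓)  01011(✓)  10000  10101(✓)  10110(✓)  11100
size-2^1 implicants → -0101  -0110  0-001  00-01  010-1
Unchecked terms (primes): -0101, -0110, 0-001, 00-01, 010-1, 10000, 11100
Minterm coverage:
  m1 ⊆ 0-001,00-01
  m5 ⊆ -0101,00-01
  m6 ⊆ -0110 [E]
  m9 ⊆ 0-001,010-1
  m16 ⊆ 10000 [E]
  m21 ⊆ -0101 [E]
  m22 ⊆ -0110 [E]
E = {-0101, -0110, 10000}
Petrick residual → 0-001
Cover = b'cd'e + b'cde' + a'c'd'e + ab'c'd'e'  |cover|=4

4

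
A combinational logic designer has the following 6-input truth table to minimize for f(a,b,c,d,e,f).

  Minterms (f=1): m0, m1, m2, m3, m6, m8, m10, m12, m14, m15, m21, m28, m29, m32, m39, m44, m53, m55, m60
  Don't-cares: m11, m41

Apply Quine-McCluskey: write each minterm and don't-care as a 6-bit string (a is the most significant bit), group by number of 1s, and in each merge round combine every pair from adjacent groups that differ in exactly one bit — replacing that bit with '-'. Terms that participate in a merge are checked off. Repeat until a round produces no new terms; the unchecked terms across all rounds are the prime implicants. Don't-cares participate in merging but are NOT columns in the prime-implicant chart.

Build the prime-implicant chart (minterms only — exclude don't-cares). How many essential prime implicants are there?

Round 0: 000000✓ 000001✓ 000010✓ 000011✓ 000110✓ 001000✓ 001010✓ 001011✓ 001100✓ 001110✓ 001111✓ 010101✓ 011100✓ 011101✓ 100000✓ 100111✓ 101001 101100✓ 110101✓ 110111✓ 111100✓
Round 1: -00000 -01100✓ -10101 -11100✓ 0-1100✓ 00-000✓ 00-010✓ 00-011✓ 00-110✓ 000-10✓ 0000-0✓ 0000-1✓ 00000-✓ 00001-✓ 001-00✓ 001-10✓ 001-11✓ 0010-0✓ 00101-✓ 0011-0✓ 00111-✓ 01-101 01110- 1-0111 1-1100✓ 1101-1
Round 2: --1100 00--10 00-0-0 00-01- 0000-- 001--0 001-1-
PIs = {--1100, -00000, -10101, 00--10, 00-0-0, 00-01-, 0000--, 001--0, 001-1-, 01-101, 01110-, 1-0111, 101001, 1101-1}
Coverage chart:
  m0: -00000,00-0-0,0000--
  m1: 0000-- ←essential
  m2: 00--10,00-0-0,00-01-,0000--
  m3: 00-01-,0000--
  m6: 00--10 ←essential
  m8: 00-0-0,001--0
  m10: 00--10,00-0-0,00-01-,001--0,001-1-
  m12: --1100,001--0
  m14: 00--10,001--0,001-1-
  m15: 001-1- ←essential
  m21: -10101,01-101
  m28: --1100,01110-
  m29: 01-101,01110-
  m32: -00000 ←essential
  m39: 1-0111 ←essential
  m44: --1100 ←essential
  m53: -10101,1101-1
  m55: 1-0111,1101-1
  m60: --1100 ←essential
Essential: --1100, -00000, 00--10, 0000--, 001-1-, 1-0111

6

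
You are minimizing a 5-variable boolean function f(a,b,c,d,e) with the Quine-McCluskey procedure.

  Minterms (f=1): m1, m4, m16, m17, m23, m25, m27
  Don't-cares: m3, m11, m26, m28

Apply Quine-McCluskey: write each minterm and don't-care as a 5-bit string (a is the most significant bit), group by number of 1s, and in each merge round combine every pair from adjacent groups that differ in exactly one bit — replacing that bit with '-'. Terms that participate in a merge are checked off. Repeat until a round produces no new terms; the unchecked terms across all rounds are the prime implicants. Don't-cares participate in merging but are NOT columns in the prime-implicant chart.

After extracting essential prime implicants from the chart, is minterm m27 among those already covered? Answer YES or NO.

size-2^0 implicants → 00001(✓)  00011(✓)  00100  01011(✓)  10000(✓)  10001(✓)  10111  11001(✓)  11010(✓)  11011(✓)  11100
size-2^1 implicants → -0001  -1011  0-011  000-1  1-001  1000-  110-1  1101-
Unchecked terms (primes): -0001, -1011, 0-011, 000-1, 00100, 1-001, 1000-, 10111, 110-1, 1101-, 11100
Minterm coverage:
  m1 ⊆ -0001,000-1
  m4 ⊆ 00100 [E]
  m16 ⊆ 1000- [E]
  m17 ⊆ -0001,1-001,1000-
  m23 ⊆ 10111 [E]
  m25 ⊆ 1-001,110-1
  m27 ⊆ -1011,110-1,1101-
E = {00100, 1000-, 10111}

NO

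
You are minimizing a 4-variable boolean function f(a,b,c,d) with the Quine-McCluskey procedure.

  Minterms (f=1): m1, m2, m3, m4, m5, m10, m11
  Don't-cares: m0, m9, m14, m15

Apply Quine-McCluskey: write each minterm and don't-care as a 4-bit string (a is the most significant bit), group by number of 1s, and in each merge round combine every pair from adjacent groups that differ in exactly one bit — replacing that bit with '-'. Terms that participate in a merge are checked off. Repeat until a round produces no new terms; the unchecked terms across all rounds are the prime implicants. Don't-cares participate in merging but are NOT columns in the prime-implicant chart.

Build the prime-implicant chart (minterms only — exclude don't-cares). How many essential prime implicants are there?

1

size-2^0 implicants → 0000(✓)  0001(✓)  0010(✓)  0011(✓)  0100(✓)  0101(✓)  1001(✓)  1010(✓)  1011(✓)  1110(✓)  1111(✓)
size-2^1 implicants → -001(✓)  -010(✓)  -011(✓)  0-00(✓)  0-01(✓)  00-0(✓)  00-1(✓)  000-(✓)  001-(✓)  010-(✓)  1-10(✓)  1-11(✓)  10-1(✓)  101-(✓)  111-(✓)
size-2^2 implicants → -0-1  -01-  0-0-  00--  1-1-
Unchecked terms (primes): -0-1, -01-, 0-0-, 00--, 1-1-
Minterm coverage:
  m1 ⊆ -0-1,0-0-,00--
  m2 ⊆ -01-,00--
  m3 ⊆ -0-1,-01-,00--
  m4 ⊆ 0-0- [E]
  m5 ⊆ 0-0- [E]
  m10 ⊆ -01-,1-1-
  m11 ⊆ -0-1,-01-,1-1-
E = {0-0-}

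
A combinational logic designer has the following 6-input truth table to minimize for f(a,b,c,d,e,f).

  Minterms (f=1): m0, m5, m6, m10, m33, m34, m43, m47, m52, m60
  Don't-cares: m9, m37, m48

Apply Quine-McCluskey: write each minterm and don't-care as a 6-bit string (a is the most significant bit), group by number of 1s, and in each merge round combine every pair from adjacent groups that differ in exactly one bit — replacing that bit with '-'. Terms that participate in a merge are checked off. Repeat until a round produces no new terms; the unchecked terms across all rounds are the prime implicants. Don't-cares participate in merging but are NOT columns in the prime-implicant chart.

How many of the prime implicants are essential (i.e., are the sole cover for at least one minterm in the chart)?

8

size-2^0 implicants → 000000  000101(✓)  000110  001001  001010  100001(✓)  100010  100101(✓)  101011(✓)  101111(✓)  110000(✓)  110100(✓)  111100(✓)
size-2^1 implicants → -00101  100-01  101-11  11-100  110-00
Unchecked terms (primes): -00101, 000000, 000110, 001001, 001010, 100-01, 100010, 101-11, 11-100, 110-00
Minterm coverage:
  m0 ⊆ 000000 [E]
  m5 ⊆ -00101 [E]
  m6 ⊆ 000110 [E]
  m10 ⊆ 001010 [E]
  m33 ⊆ 100-01 [E]
  m34 ⊆ 100010 [E]
  m43 ⊆ 101-11 [E]
  m47 ⊆ 101-11 [E]
  m52 ⊆ 11-100,110-00
  m60 ⊆ 11-100 [E]
E = {-00101, 000000, 000110, 001010, 100-01, 100010, 101-11, 11-100}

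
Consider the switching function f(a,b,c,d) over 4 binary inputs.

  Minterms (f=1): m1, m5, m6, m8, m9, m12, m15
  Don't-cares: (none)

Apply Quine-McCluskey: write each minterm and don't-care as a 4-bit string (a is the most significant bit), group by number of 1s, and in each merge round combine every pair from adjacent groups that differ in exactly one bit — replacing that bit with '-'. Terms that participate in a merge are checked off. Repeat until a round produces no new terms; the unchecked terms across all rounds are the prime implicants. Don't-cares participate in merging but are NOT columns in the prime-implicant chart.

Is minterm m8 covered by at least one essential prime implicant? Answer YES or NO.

YES

size-2^0 implicants → 0001(✓)  0101(✓)  0110  1000(✓)  1001(✓)  1100(✓)  1111
size-2^1 implicants → -001  0-01  1-00  100-
Unchecked terms (primes): -001, 0-01, 0110, 1-00, 100-, 1111
Minterm coverage:
  m1 ⊆ -001,0-01
  m5 ⊆ 0-01 [E]
  m6 ⊆ 0110 [E]
  m8 ⊆ 1-00,100-
  m9 ⊆ -001,100-
  m12 ⊆ 1-00 [E]
  m15 ⊆ 1111 [E]
E = {0-01, 0110, 1-00, 1111}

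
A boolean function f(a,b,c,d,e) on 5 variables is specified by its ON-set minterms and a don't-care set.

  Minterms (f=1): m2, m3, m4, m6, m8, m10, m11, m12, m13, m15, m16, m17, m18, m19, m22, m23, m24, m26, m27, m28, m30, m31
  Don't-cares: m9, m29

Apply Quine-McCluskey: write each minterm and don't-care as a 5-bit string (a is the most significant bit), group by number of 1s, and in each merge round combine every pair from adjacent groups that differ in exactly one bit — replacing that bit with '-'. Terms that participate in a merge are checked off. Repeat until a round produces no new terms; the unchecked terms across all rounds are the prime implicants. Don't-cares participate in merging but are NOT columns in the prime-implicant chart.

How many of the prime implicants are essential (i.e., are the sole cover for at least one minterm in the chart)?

Round 0: 00010✓ 00011✓ 00100✓ 00110✓ 01000✓ 01001✓ 01010✓ 01011✓ 01100✓ 01101✓ 01111✓ 10000✓ 10001✓ 10010✓ 10011✓ 10110✓ 10111✓ 11000✓ 11010✓ 11011✓ 11100✓ 11101✓ 11110✓ 11111✓
Round 1: -0010✓ -0011✓ -0110✓ -1000✓ -1010✓ -1011✓ -1100✓ -1101✓ -1111✓ 0-010✓ 0-011✓ 0-100 00-10✓ 0001-✓ 001-0 01-00✓ 01-01✓ 01-11✓ 010-0✓ 010-1✓ 0100-✓ 0101-✓ 011-1✓ 0110-✓ 1-000✓ 1-010✓ 1-011✓ 1-110✓ 1-111✓ 10-10✓ 10-11✓ 100-0✓ 100-1✓ 1000-✓ 1001-✓ 1011-✓ 11-00✓ 11-10✓ 11-11✓ 110-0✓ 1101-✓ 111-0✓ 111-1✓ 1110-✓ 1111-✓
Round 2: --010✓ --011✓ -0-10 -001-✓ -1-00 -1-11 -10-0 -101-✓ -11-1 -110- 0-01-✓ 01--1 01-0- 010-- 1--10✓ 1--11✓ 1-0-0 1-01-✓ 1-11-✓ 10-1-✓ 100-- 11--0 11-1-✓ 111--
Round 3: --01- 1--1-
PIs = {--01-, -0-10, -1-00, -1-11, -10-0, -11-1, -110-, 0-100, 001-0, 01--1, 01-0-, 010--, 1--1-, 1-0-0, 100--, 11--0, 111--}
Coverage chart:
  m2: --01-,-0-10
  m3: --01- ←essential
  m4: 0-100,001-0
  m6: -0-10,001-0
  m8: -1-00,-10-0,01-0-,010--
  m10: --01-,-10-0,010--
  m11: --01-,-1-11,01--1,010--
  m12: -1-00,-110-,0-100,01-0-
  m13: -11-1,-110-,01--1,01-0-
  m15: -1-11,-11-1,01--1
  m16: 1-0-0,100--
  m17: 100-- ←essential
  m18: --01-,-0-10,1--1-,1-0-0,100--
  m19: --01-,1--1-,100--
  m22: -0-10,1--1-
  m23: 1--1- ←essential
  m24: -1-00,-10-0,1-0-0,11--0
  m26: --01-,-10-0,1--1-,1-0-0,11--0
  m27: --01-,-1-11,1--1-
  m28: -1-00,-110-,11--0,111--
  m30: 1--1-,11--0,111--
  m31: -1-11,-11-1,1--1-,111--
Essential: --01-, 1--1-, 100--

3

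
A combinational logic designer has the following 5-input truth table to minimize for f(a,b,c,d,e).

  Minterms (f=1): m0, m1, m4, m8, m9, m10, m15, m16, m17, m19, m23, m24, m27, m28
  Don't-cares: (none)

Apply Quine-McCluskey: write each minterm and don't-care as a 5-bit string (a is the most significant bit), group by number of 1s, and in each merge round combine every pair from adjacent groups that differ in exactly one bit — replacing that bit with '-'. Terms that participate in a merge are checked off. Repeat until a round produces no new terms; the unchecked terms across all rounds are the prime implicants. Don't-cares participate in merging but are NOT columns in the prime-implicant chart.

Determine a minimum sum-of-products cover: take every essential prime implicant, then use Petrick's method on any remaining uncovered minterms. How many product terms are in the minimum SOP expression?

[col 0] 00000*, 00001*, 00100*, 01000*, 01001*, 01010*, 01111, 10000*, 10001*, 10011*, 10111*, 11000*, 11011*, 11100*
[col 1] -0000*, -0001*, -1000*, 0-000*, 0-001*, 00-00, 0000-*, 010-0, 0100-*, 1-000*, 1-011, 10-11, 100-1, 1000-*, 11-00
[col 2] --000, -000-, 0-00-
Prime implicants: --000, -000-, 0-00-, 00-00, 010-0, 01111, 1-011, 10-11, 100-1, 11-00
PI chart (minterm → PIs covering it):
  0 | --000,-000-,0-00-,00-00
  1 | -000-,0-00-
  4 | 00-00  (sole → essential)
  8 | --000,0-00-,010-0
  9 | 0-00-  (sole → essential)
  10 | 010-0  (sole → essential)
  15 | 01111  (sole → essential)
  16 | --000,-000-
  17 | -000-,100-1
  19 | 1-011,10-11,100-1
  23 | 10-11  (sole → essential)
  24 | --000,11-00
  27 | 1-011  (sole → essential)
  28 | 11-00  (sole → essential)
Essential prime implicants: 0-00-, 00-00, 010-0, 01111, 1-011, 10-11, 11-00
Petrick residual → -000-
Minimum SOP uses 8 PIs: b'c'd' + a'c'd' + a'b'd'e' + a'bc'e' + a'bcde + ac'de + ab'de + abd'e'

8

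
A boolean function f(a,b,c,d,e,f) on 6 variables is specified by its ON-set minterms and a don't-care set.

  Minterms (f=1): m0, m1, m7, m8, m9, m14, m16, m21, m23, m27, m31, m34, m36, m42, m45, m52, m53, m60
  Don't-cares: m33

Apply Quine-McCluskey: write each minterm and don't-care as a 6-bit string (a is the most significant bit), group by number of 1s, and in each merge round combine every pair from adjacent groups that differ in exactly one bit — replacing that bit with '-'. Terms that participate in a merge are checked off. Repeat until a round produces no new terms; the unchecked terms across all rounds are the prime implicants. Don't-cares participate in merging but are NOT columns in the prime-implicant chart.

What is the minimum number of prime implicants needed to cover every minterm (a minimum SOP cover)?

[col 0] 000000*, 000001*, 000111*, 001000*, 001001*, 001110, 010000*, 010101*, 010111*, 011011*, 011111*, 100001*, 100010*, 100100*, 101010*, 101101, 110100*, 110101*, 111100*
[col 1] -00001, -10101, 0-0000, 0-0111, 00-000*, 00-001*, 00000-*, 00100-*, 01-111, 0101-1, 011-11, 1-0100, 10-010, 11-100, 11010-
[col 2] 00-00-
Prime implicants: -00001, -10101, 0-0000, 0-0111, 00-00-, 001110, 01-111, 0101-1, 011-11, 1-0100, 10-010, 101101, 11-100, 11010-
PI chart (minterm → PIs covering it):
  0 | 0-0000,00-00-
  1 | -00001,00-00-
  7 | 0-0111  (sole → essential)
  8 | 00-00-  (sole → essential)
  9 | 00-00-  (sole → essential)
  14 | 001110  (sole → essential)
  16 | 0-0000  (sole → essential)
  21 | -10101,0101-1
  23 | 0-0111,01-111,0101-1
  27 | 011-11  (sole → essential)
  31 | 01-111,011-11
  34 | 10-010  (sole → essential)
  36 | 1-0100  (sole → essential)
  42 | 10-010  (sole → essential)
  45 | 101101  (sole → essential)
  52 | 1-0100,11-100,11010-
  53 | -10101,11010-
  60 | 11-100  (sole → essential)
Essential prime implicants: 0-0000, 0-0111, 00-00-, 001110, 011-11, 1-0100, 10-010, 101101, 11-100
Petrick residual → -10101
Minimum SOP uses 10 PIs: bc'de'f + a'c'd'e'f' + a'c'def + a'b'd'e' + a'b'cdef' + a'bcef + ac'de'f' + ab'd'ef' + ab'cde'f + abde'f'

10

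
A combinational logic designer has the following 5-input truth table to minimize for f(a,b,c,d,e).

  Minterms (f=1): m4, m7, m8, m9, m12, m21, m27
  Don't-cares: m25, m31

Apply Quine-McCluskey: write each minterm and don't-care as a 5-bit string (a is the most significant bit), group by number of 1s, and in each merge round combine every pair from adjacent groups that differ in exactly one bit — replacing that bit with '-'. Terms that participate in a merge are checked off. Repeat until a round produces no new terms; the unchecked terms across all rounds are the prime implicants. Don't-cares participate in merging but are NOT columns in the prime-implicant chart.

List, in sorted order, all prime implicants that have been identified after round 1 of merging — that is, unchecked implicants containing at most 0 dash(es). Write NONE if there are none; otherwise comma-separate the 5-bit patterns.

00111, 10101

size-2^0 implicants → 00100(✓)  00111  01000(✓)  01001(✓)  01100(✓)  10101  11001(✓)  11011(✓)  11111(✓)
size-2^1 implicants → -1001  0-100  01-00  0100-  11-11  110-1
Unchecked terms (primes): -1001, 0-100, 00111, 01-00, 0100-, 10101, 11-11, 110-1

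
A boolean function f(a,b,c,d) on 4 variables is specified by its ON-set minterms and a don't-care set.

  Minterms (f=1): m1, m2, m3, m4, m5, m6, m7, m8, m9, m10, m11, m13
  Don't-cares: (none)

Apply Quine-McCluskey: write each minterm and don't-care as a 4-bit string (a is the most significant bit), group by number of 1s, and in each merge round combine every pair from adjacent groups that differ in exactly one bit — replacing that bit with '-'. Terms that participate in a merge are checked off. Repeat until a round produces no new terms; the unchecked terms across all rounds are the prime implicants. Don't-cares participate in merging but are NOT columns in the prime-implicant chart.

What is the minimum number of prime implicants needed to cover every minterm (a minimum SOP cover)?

size-2^0 implicants → 0001(✓)  0010(✓)  0011(✓)  0100(✓)  0101(✓)  0110(✓)  0111(✓)  1000(✓)  1001(✓)  1010(✓)  1011(✓)  1101(✓)
size-2^1 implicants → -001(✓)  -010(✓)  -011(✓)  -101(✓)  0-01(✓)  0-10(✓)  0-11(✓)  00-1(✓)  001-(✓)  01-0(✓)  01-1(✓)  010-(✓)  011-(✓)  1-01(✓)  10-0(✓)  10-1(✓)  100-(✓)  101-(✓)
size-2^2 implicants → --01  -0-1  -01-  0--1  0-1-  01--  10--
Unchecked terms (primes): --01, -0-1, -01-, 0--1, 0-1-, 01--, 10--
Minterm coverage:
  m1 ⊆ --01,-0-1,0--1
  m2 ⊆ -01-,0-1-
  m3 ⊆ -0-1,-01-,0--1,0-1-
  m4 ⊆ 01-- [E]
  m5 ⊆ --01,0--1,01--
  m6 ⊆ 0-1-,01--
  m7 ⊆ 0--1,0-1-,01--
  m8 ⊆ 10-- [E]
  m9 ⊆ --01,-0-1,10--
  m10 ⊆ -01-,10--
  m11 ⊆ -0-1,-01-,10--
  m13 ⊆ --01 [E]
E = {--01, 01--, 10--}
Petrick residual → -01-
Cover = c'd + b'c + a'b + ab'  |cover|=4

4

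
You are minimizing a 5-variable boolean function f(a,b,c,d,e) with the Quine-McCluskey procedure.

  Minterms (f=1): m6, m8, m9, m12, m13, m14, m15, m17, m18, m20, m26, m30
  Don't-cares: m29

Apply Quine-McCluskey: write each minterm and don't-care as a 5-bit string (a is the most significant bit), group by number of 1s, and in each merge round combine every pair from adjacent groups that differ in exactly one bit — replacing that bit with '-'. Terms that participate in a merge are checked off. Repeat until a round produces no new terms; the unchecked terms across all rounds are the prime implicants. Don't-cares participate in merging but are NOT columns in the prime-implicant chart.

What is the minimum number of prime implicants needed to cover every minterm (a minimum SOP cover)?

7

[col 0] 00110*, 01000*, 01001*, 01100*, 01101*, 01110*, 01111*, 10001, 10010*, 10100, 11010*, 11101*, 11110*
[col 1] -1101, -1110, 0-110, 01-00*, 01-01*, 0100-*, 011-0*, 011-1*, 0110-*, 0111-*, 1-010, 11-10
[col 2] 01-0-, 011--
Prime implicants: -1101, -1110, 0-110, 01-0-, 011--, 1-010, 10001, 10100, 11-10
PI chart (minterm → PIs covering it):
  6 | 0-110  (sole → essential)
  8 | 01-0-  (sole → essential)
  9 | 01-0-  (sole → essential)
  12 | 01-0-,011--
  13 | -1101,01-0-,011--
  14 | -1110,0-110,011--
  15 | 011--  (sole → essential)
  17 | 10001  (sole → essential)
  18 | 1-010  (sole → essential)
  20 | 10100  (sole → essential)
  26 | 1-010,11-10
  30 | -1110,11-10
Essential prime implicants: 0-110, 01-0-, 011--, 1-010, 10001, 10100
Petrick residual → -1110
Minimum SOP uses 7 PIs: bcde' + a'cde' + a'bd' + a'bc + ac'de' + ab'c'd'e + ab'cd'e'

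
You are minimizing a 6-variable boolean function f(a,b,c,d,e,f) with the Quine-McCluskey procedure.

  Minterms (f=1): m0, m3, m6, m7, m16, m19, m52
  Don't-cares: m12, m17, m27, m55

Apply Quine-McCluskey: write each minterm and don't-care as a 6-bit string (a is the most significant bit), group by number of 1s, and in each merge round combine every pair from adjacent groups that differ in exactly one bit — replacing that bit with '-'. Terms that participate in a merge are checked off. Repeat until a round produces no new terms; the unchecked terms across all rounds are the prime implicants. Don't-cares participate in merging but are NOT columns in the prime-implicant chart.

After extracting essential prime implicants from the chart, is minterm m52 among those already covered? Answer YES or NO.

size-2^0 implicants → 000000(✓)  000011(✓)  000110(✓)  000111(✓)  001100  010000(✓)  010001(✓)  010011(✓)  011011(✓)  110100  110111
size-2^1 implicants → 0-0000  0-0011  000-11  00011-  01-011  0100-1  01000-
Unchecked terms (primes): 0-0000, 0-0011, 000-11, 00011-, 001100, 01-011, 0100-1, 01000-, 110100, 110111
Minterm coverage:
  m0 ⊆ 0-0000 [E]
  m3 ⊆ 0-0011,000-11
  m6 ⊆ 00011- [E]
  m7 ⊆ 000-11,00011-
  m16 ⊆ 0-0000,01000-
  m19 ⊆ 0-0011,01-011,0100-1
  m52 ⊆ 110100 [E]
E = {0-0000, 00011-, 110100}

YES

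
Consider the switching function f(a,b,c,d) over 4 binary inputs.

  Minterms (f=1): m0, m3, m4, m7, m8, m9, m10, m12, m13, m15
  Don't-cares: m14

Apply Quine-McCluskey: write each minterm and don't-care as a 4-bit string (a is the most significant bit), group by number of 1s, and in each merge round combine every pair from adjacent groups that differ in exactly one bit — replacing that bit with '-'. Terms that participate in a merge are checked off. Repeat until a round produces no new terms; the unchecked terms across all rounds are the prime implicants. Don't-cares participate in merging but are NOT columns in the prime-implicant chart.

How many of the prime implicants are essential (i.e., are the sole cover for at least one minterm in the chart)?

4

Round 0: 0000✓ 0011✓ 0100✓ 0111✓ 1000✓ 1001✓ 1010✓ 1100✓ 1101✓ 1110✓ 1111✓
Round 1: -000✓ -100✓ -111 0-00✓ 0-11 1-00✓ 1-01✓ 1-10✓ 10-0✓ 100-✓ 11-0✓ 11-1✓ 110-✓ 111-✓
Round 2: --00 1--0 1-0- 11--
PIs = {--00, -111, 0-11, 1--0, 1-0-, 11--}
Coverage chart:
  m0: --00 ←essential
  m3: 0-11 ←essential
  m4: --00 ←essential
  m7: -111,0-11
  m8: --00,1--0,1-0-
  m9: 1-0- ←essential
  m10: 1--0 ←essential
  m12: --00,1--0,1-0-,11--
  m13: 1-0-,11--
  m15: -111,11--
Essential: --00, 0-11, 1--0, 1-0-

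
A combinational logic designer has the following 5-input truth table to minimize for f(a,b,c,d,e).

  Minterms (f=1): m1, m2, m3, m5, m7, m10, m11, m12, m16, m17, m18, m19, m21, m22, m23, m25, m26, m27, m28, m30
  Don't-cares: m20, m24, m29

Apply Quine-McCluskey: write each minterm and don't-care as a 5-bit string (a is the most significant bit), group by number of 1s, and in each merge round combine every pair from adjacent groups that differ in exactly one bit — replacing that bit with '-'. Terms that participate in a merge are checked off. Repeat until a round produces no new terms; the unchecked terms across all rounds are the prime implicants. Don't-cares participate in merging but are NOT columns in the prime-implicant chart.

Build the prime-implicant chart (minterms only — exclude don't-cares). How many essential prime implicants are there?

[col 0] 00001*, 00010*, 00011*, 00101*, 00111*, 01010*, 01011*, 01100*, 10000*, 10001*, 10010*, 10011*, 10100*, 10101*, 10110*, 10111*, 11000*, 11001*, 11010*, 11011*, 11100*, 11101*, 11110*
[col 1] -0001*, -0010*, -0011*, -0101*, -0111*, -1010*, -1011*, -1100, 0-010*, 0-011*, 00-01*, 00-11*, 000-1*, 0001-*, 001-1*, 0101-*, 1-000*, 1-001*, 1-010*, 1-011*, 1-100*, 1-101*, 1-110*, 10-00*, 10-01*, 10-10*, 10-11*, 100-0*, 100-1*, 1000-*, 1001-*, 101-0*, 101-1*, 1010-*, 1011-*, 11-00*, 11-01*, 11-10*, 110-0*, 110-1*, 1100-*, 1101-*, 111-0*, 1110-*
[col 2] --010*, --011*, -0-01*, -0-11*, -00-1*, -001-*, -01-1*, -101-*, 0-01-*, 00--1*, 1--00*, 1--01*, 1--10*, 1-0-0*, 1-0-1*, 1-00-*, 1-01-*, 1-1-0*, 1-10-*, 10--0*, 10--1*, 10-0-*, 10-1-*, 100--*, 101--*, 11--0*, 11-0-*, 110--*
[col 3] --01-, -0--1, 1---0, 1--0-, 1-0--, 10---
Prime implicants: --01-, -0--1, -1100, 1---0, 1--0-, 1-0--, 10---
PI chart (minterm → PIs covering it):
  1 | -0--1  (sole → essential)
  2 | --01-  (sole → essential)
  3 | --01-,-0--1
  5 | -0--1  (sole → essential)
  7 | -0--1  (sole → essential)
  10 | --01-  (sole → essential)
  11 | --01-  (sole → essential)
  12 | -1100  (sole → essential)
  16 | 1---0,1--0-,1-0--,10---
  17 | -0--1,1--0-,1-0--,10---
  18 | --01-,1---0,1-0--,10---
  19 | --01-,-0--1,1-0--,10---
  21 | -0--1,1--0-,10---
  22 | 1---0,10---
  23 | -0--1,10---
  25 | 1--0-,1-0--
  26 | --01-,1---0,1-0--
  27 | --01-,1-0--
  28 | -1100,1---0,1--0-
  30 | 1---0  (sole → essential)
Essential prime implicants: --01-, -0--1, -1100, 1---0

4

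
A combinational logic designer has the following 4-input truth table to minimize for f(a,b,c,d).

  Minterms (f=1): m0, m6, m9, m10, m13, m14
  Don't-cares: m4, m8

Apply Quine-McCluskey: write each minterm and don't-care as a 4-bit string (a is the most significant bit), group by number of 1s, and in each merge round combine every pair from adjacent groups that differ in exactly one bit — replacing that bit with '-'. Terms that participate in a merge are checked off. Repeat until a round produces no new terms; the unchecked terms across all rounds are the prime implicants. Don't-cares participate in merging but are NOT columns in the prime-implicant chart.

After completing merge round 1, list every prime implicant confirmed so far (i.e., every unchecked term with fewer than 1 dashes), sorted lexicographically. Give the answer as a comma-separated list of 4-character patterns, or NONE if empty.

NONE

size-2^0 implicants → 0000(✓)  0100(✓)  0110(✓)  1000(✓)  1001(✓)  1010(✓)  1101(✓)  1110(✓)
size-2^1 implicants → -000  -110  0-00  01-0  1-01  1-10  10-0  100-
Unchecked terms (primes): -000, -110, 0-00, 01-0, 1-01, 1-10, 10-0, 100-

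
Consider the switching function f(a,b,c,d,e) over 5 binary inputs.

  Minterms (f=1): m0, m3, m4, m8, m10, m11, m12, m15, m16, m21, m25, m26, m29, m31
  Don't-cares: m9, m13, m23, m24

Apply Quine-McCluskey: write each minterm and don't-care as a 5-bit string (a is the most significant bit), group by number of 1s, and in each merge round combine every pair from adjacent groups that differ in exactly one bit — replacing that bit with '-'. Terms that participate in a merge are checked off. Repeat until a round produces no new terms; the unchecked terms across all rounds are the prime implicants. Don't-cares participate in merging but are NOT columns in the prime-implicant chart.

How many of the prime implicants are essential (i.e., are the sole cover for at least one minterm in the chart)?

5

size-2^0 implicants → 00000(✓)  00011(✓)  00100(✓)  01000(✓)  01001(✓)  01010(✓)  01011(✓)  01100(✓)  01101(✓)  01111(✓)  10000(✓)  10101(✓)  10111(✓)  11000(✓)  11001(✓)  11010(✓)  11101(✓)  11111(✓)
size-2^1 implicants → -0000(✓)  -1000(✓)  -1001(✓)  -1010(✓)  -1101(✓)  -1111(✓)  0-000(✓)  0-011  0-100(✓)  00-00(✓)  01-00(✓)  01-01(✓)  01-11(✓)  010-0(✓)  010-1(✓)  0100-(✓)  0101-(✓)  011-1(✓)  0110-(✓)  1-000(✓)  1-101(✓)  1-111(✓)  101-1(✓)  11-01(✓)  110-0(✓)  1100-(✓)  111-1(✓)
size-2^2 implicants → --000  -1-01  -10-0  -100-  -11-1  0--00  01--1  01-0-  010--  1-1-1
Unchecked terms (primes): --000, -1-01, -10-0, -100-, -11-1, 0--00, 0-011, 01--1, 01-0-, 010--, 1-1-1
Minterm coverage:
  m0 ⊆ --000,0--00
  m3 ⊆ 0-011 [E]
  m4 ⊆ 0--00 [E]
  m8 ⊆ --000,-10-0,-100-,0--00,01-0-,010--
  m10 ⊆ -10-0,010--
  m11 ⊆ 0-011,01--1,010--
  m12 ⊆ 0--00,01-0-
  m15 ⊆ -11-1,01--1
  m16 ⊆ --000 [E]
  m21 ⊆ 1-1-1 [E]
  m25 ⊆ -1-01,-100-
  m26 ⊆ -10-0 [E]
  m29 ⊆ -1-01,-11-1,1-1-1
  m31 ⊆ -11-1,1-1-1
E = {--000, -10-0, 0--00, 0-011, 1-1-1}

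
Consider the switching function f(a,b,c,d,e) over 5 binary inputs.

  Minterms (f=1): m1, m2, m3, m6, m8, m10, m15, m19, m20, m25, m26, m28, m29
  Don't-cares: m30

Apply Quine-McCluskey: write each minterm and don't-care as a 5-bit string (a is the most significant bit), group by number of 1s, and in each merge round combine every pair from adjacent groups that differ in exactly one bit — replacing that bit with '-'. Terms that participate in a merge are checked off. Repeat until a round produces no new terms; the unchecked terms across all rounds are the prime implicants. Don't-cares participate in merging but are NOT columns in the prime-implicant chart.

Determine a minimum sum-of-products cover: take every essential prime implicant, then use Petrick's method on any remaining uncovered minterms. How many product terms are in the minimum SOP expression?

Round 0: 00001✓ 00010✓ 00011✓ 00110✓ 01000✓ 01010✓ 01111 10011✓ 10100✓ 11001✓ 11010✓ 11100✓ 11101✓ 11110✓
Round 1: -0011 -1010 0-010 00-10 000-1 0001- 010-0 1-100 11-01 11-10 111-0 1110-
PIs = {-0011, -1010, 0-010, 00-10, 000-1, 0001-, 010-0, 01111, 1-100, 11-01, 11-10, 111-0, 1110-}
Coverage chart:
  m1: 000-1 ←essential
  m2: 0-010,00-10,0001-
  m3: -0011,000-1,0001-
  m6: 00-10 ←essential
  m8: 010-0 ←essential
  m10: -1010,0-010,010-0
  m15: 01111 ←essential
  m19: -0011 ←essential
  m20: 1-100 ←essential
  m25: 11-01 ←essential
  m26: -1010,11-10
  m28: 1-100,111-0,1110-
  m29: 11-01,1110-
Essential: -0011, 00-10, 000-1, 010-0, 01111, 1-100, 11-01
Petrick residual → -1010
Min cover (8 terms): b'c'de + bc'de' + a'b'de' + a'b'c'e + a'bc'e' + a'bcde + acd'e' + abd'e

8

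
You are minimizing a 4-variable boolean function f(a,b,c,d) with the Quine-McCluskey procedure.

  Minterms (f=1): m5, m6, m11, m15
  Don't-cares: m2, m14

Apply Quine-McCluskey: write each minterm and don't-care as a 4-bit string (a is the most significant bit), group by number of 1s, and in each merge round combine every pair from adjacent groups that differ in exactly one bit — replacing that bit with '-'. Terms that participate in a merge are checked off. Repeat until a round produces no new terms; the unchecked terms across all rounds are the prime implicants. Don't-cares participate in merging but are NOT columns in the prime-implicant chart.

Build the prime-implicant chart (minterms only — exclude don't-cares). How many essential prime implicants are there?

2

[col 0] 0010*, 0101, 0110*, 1011*, 1110*, 1111*
[col 1] -110, 0-10, 1-11, 111-
Prime implicants: -110, 0-10, 0101, 1-11, 111-
PI chart (minterm → PIs covering it):
  5 | 0101  (sole → essential)
  6 | -110,0-10
  11 | 1-11  (sole → essential)
  15 | 1-11,111-
Essential prime implicants: 0101, 1-11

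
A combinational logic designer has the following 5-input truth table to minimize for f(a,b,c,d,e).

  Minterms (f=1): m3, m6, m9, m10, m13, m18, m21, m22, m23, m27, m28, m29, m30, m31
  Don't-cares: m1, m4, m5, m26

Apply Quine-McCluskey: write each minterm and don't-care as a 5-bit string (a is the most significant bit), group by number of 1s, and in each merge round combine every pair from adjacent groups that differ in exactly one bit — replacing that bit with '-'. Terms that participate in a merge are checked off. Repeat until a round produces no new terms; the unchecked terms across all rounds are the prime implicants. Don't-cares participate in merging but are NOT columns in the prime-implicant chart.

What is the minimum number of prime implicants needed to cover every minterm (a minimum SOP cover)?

Round 0: 00001✓ 00011✓ 00100✓ 00101✓ 00110✓ 01001✓ 01010✓ 01101✓ 10010✓ 10101✓ 10110✓ 10111✓ 11010✓ 11011✓ 11100✓ 11101✓ 11110✓ 11111✓
Round 1: -0101✓ -0110 -1010 -1101✓ 0-001✓ 0-101✓ 00-01✓ 000-1 001-0 0010- 01-01✓ 1-010✓ 1-101✓ 1-110✓ 1-111✓ 10-10✓ 101-1✓ 1011-✓ 11-10✓ 11-11✓ 1101-✓ 111-0✓ 111-1✓ 1110-✓ 1111-✓
Round 2: --101 0--01 1--10 1-1-1 1-11- 11-1- 111--
PIs = {--101, -0110, -1010, 0--01, 000-1, 001-0, 0010-, 1--10, 1-1-1, 1-11-, 11-1-, 111--}
Coverage chart:
  m3: 000-1 ←essential
  m6: -0110,001-0
  m9: 0--01 ←essential
  m10: -1010 ←essential
  m13: --101,0--01
  m18: 1--10 ←essential
  m21: --101,1-1-1
  m22: -0110,1--10,1-11-
  m23: 1-1-1,1-11-
  m27: 11-1- ←essential
  m28: 111-- ←essential
  m29: --101,1-1-1,111--
  m30: 1--10,1-11-,11-1-,111--
  m31: 1-1-1,1-11-,11-1-,111--
Essential: -1010, 0--01, 000-1, 1--10, 11-1-, 111--
Petrick residual → -0110, 1-1-1
Min cover (8 terms): b'cde' + bc'de' + a'd'e + a'b'c'e + ade' + ace + abd + abc

8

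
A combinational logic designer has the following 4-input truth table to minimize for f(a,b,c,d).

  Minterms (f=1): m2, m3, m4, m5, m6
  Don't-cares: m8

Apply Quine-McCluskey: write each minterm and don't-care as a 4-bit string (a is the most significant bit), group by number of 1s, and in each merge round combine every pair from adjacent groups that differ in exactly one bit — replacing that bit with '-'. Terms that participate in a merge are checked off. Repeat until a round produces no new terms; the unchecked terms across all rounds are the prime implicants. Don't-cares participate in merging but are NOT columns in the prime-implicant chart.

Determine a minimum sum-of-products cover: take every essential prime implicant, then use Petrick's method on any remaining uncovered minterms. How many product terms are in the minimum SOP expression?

Round 0: 0010✓ 0011✓ 0100✓ 0101✓ 0110✓ 1000
Round 1: 0-10 001- 01-0 010-
PIs = {0-10, 001-, 01-0, 010-, 1000}
Coverage chart:
  m2: 0-10,001-
  m3: 001- ←essential
  m4: 01-0,010-
  m5: 010- ←essential
  m6: 0-10,01-0
Essential: 001-, 010-
Petrick residual → 0-10
Min cover (3 terms): a'cd' + a'b'c + a'bc'

3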